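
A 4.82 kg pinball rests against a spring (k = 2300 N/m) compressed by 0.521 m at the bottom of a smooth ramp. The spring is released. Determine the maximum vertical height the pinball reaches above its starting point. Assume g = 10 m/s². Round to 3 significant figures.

h = 6.48 m

Energy conservation from release to the highest point: ½kx² = mgh
h = kx²/(2mg) = (2300)(0.521)²/(2 × 4.82 × 10) = 6.476 m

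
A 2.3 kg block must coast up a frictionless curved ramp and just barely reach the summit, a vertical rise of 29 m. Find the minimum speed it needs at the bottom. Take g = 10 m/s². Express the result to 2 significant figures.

v = 24 m/s

At the top it is momentarily at rest, so all KE converts to PE: ½mv² = mgh
v = √(2gh) = √(2 × 10 × 29) = 24.08 m/s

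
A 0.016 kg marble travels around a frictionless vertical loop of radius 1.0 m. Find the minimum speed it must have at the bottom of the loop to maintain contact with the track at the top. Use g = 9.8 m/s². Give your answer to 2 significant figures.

At the top: mg = mv_top²/r ⇒ v_top² = gr = 9.800 m²/s²
Energy from bottom to top (height 2r): ½mv_bot² = ½mv_top² + mg(2r)
v_bot² = gr + 4gr = 5gr = 49.00
v_bot = √(5gr) = 7.000 m/s

v = 7.0 m/s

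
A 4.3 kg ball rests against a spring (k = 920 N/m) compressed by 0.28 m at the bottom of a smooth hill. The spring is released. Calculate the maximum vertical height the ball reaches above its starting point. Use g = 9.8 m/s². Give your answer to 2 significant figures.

All spring PE becomes gravitational PE at the highest point: ½kx² = mgh
h = kx²/(2mg) = (920)(0.28)²/(2 × 4.3 × 9.8) = 0.8558 m

h = 0.86 m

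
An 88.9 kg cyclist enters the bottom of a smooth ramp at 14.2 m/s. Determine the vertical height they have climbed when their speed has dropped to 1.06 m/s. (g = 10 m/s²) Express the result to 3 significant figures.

Energy balance between the two points: ½mv₁² = ½mv₂² + mgh
h = (v₁² − v₂²)/(2g) = (14.2² − 1.06²)/(2 × 10) = 10.03 m

h = 10.0 m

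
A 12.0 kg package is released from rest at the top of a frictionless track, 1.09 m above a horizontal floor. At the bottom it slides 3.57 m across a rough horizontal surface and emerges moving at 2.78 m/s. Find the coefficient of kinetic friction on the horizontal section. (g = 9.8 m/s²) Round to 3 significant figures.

Applying the work–energy principle:
mgh = ½mv² + μ_k m g d
mgh = 128.18 J; ½mv² = 46.370 J
W_f = 128.18 − 46.370 = 81.81 J
μ_k = W_f/(mg·d) = 81.81/(117.6 × 3.57) = 0.1949

μ_k = 0.195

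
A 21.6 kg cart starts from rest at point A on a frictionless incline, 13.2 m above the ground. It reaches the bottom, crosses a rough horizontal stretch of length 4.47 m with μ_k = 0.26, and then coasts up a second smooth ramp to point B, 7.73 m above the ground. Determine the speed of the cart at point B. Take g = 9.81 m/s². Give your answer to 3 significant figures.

Energy at A: mgh₁ = (21.6)(9.81)(13.2) = 2797.0 J
Friction loss: W_f = μ_k mg d = 246.3 J
At B: ½mv² + mgh₂ = mgh₁ − W_f
½mv² = 2797.0 − 246.3 − 1638.0 = 912.81 J
v = √(2 × 912.81/21.6) = 9.193 m/s

v = 9.19 m/s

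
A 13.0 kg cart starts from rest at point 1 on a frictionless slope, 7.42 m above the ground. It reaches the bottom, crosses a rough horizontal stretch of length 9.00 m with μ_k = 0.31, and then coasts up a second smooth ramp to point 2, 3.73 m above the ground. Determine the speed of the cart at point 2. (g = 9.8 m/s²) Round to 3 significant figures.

v = 4.20 m/s

Energy at 1: mgh₁ = (13.0)(9.8)(7.42) = 945.31 J
Friction loss: W_f = μ_k mg d = 355.4 J
At 2: ½mv² + mgh₂ = mgh₁ − W_f
½mv² = 945.31 − 355.4 − 475.20 = 114.66 J
v = √(2 × 114.66/13.0) = 4.200 m/s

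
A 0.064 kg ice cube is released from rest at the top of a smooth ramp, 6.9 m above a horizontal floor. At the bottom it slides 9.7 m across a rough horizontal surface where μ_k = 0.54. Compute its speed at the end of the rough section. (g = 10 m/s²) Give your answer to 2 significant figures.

Energy at the top = energy at the end + work done against friction:
mgh = ½mv² + μ_k m g d
W_f = μ_k mg d = (0.54)(0.064)(10)(9.7) = 3.352 J
½mv² = mgh − W_f = 4.4160 − 3.352 = 1.0637 J
v = √(2 × 1.0637/0.064) = 5.765 m/s

v = 5.8 m/s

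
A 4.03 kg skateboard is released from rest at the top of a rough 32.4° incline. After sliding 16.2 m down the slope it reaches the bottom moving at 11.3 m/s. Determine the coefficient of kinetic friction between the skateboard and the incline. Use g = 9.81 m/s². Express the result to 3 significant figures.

μ_k = 0.159

The energy dissipated by friction is the PE lost minus the KE gained:
mgL sinθ = 343.17 J; ½mv² = 257.30 J
W_f = 343.17 − 257.30 = 85.88 J
μ_k = W_f/(mg cosθ · L) = 85.88/(33.38 × 16.2) = 0.1588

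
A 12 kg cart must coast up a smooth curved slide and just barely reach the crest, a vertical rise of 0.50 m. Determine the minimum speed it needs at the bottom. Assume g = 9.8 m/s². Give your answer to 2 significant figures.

v = 3.1 m/s

At the top it is momentarily at rest, so all KE converts to PE: ½mv² = mgh
v = √(2gh) = √(2 × 9.8 × 0.50) = 3.130 m/s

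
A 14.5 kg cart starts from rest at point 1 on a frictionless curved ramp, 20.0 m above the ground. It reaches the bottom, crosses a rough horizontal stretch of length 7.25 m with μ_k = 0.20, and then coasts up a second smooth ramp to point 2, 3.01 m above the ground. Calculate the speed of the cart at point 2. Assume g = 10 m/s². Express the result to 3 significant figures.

Energy at 1: mgh₁ = (14.5)(10)(20.0) = 2900.0 J
Friction loss: W_f = μ_k mg d = 210.3 J
At 2: ½mv² + mgh₂ = mgh₁ − W_f
½mv² = 2900.0 − 210.3 − 436.45 = 2253.3 J
v = √(2 × 2253.3/14.5) = 17.63 m/s

v = 17.6 m/s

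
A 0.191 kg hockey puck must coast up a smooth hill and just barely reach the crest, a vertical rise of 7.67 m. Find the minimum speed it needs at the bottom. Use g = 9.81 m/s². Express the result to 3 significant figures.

At the top it is momentarily at rest, so all KE converts to PE: ½mv² = mgh
v = √(2gh) = √(2 × 9.81 × 7.67) = 12.27 m/s

v = 12.3 m/s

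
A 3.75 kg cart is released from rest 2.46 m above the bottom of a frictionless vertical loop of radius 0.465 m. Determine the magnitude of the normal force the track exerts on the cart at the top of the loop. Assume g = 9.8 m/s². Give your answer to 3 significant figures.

Energy from release to top (height 2r): mgh = ½mv_top² + mg(2r)
v_top² = 2g(h − 2r) = 2(9.8)(2.46 − 0.9300) = 29.988 m²/s²
At the top, both N and weight point toward the centre: N + mg = mv_top²/r
N = m(v_top²/r − g) = 3.75(29.988/0.465 − 9.8) = 205.1 N

N = 205 N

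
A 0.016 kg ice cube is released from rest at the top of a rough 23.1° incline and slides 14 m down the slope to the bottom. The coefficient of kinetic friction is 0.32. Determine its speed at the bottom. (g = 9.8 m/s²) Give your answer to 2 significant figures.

v = 5.2 m/s

Taking the bottom as reference, mgh = ½mv² + μ_k N L with h = L sinθ, N = mg cosθ:
mgh = mgL sinθ = (0.016)(9.8)(14)sin23.1° = 0.86126 J
W_f = μ_k mg cosθ · L = (0.32)(0.016)(9.8)cos23.1°·14 = 0.6461 J
½mv² = 0.86126 − 0.6461 = 0.21512 J
v = √(2 × 0.21512/0.016) = 5.186 m/s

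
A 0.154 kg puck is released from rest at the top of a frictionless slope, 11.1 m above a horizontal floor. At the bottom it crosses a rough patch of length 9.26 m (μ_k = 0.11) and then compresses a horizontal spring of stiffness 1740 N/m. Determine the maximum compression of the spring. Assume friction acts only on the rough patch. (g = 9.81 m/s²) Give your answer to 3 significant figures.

x = 0.132 m

Initial energy: E₁ = mgh = (0.154)(9.81)(11.1) = 16.769 J
Friction removes W_f = μ_k mg d = (0.11)(0.154)(9.81)(9.26) = 1.539 J
Energy reaching the spring: E = 16.769 − 1.539 = 15.230 J
At max compression ½kx² = E ⇒ x = √(2E/k) = √(2 × 15.230/1740) = 0.1323 m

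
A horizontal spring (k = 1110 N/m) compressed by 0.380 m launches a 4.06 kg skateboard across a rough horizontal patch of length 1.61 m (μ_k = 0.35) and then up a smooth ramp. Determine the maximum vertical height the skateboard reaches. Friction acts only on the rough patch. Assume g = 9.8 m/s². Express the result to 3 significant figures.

h = 1.45 m

Spring energy: E₀ = ½kx² = ½(1110)(0.380)² = 80.142 J
Friction: W_f = μ_k mg d = (0.35)(4.06)(9.8)(1.61) = 22.42 J
Energy at base of ramp: E = 80.142 − 22.42 = 57.721 J
At max height all remaining energy is PE: mgh = E ⇒ h = E/(mg) = 57.721/(4.06 × 9.8) = 1.451 m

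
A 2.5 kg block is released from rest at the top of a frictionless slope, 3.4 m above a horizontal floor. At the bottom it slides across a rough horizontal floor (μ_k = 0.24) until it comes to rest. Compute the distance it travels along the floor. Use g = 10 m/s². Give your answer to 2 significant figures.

d = 14 m

Energy at the top = energy at the end + work done against friction:
At rest all PE has been dissipated by friction: mgh = μ_k m g d
d = h/μ_k = 3.4/0.24 = 14.17 m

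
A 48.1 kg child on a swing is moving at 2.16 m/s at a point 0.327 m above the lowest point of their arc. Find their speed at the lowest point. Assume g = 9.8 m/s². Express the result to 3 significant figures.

v = 3.33 m/s

Mechanical energy is conserved (no friction): ½mv₀² + mgh = ½mv²
v² = v₀² + 2gh = (2.16)² + 2(9.8)(0.327) = 11.075
v = √11.075 = 3.328 m/s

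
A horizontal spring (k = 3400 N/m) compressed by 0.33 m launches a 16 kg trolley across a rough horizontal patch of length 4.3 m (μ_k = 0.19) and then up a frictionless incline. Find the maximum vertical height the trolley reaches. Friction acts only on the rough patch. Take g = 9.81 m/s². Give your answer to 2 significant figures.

h = 0.36 m

Spring energy: E₀ = ½kx² = ½(3400)(0.33)² = 185.13 J
Friction: W_f = μ_k mg d = (0.19)(16)(9.81)(4.3) = 128.2 J
Energy at base of ramp: E = 185.13 − 128.2 = 56.894 J
At max height all remaining energy is PE: mgh = E ⇒ h = E/(mg) = 56.894/(16 × 9.81) = 0.3625 m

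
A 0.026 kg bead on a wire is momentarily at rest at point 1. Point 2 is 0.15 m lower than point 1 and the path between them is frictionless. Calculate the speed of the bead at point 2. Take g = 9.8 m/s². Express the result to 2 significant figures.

By conservation of mechanical energy, mgh = ½mv²
v = √(2gh) = √(2 × 9.8 × 0.15) = √2.9400 = 1.715 m/s

v = 1.7 m/s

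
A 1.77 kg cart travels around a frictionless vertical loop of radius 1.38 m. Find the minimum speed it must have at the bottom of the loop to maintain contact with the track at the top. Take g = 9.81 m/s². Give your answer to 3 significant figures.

At the top: mg = mv_top²/r ⇒ v_top² = gr = 13.54 m²/s²
Energy from bottom to top (height 2r): ½mv_bot² = ½mv_top² + mg(2r)
v_bot² = gr + 4gr = 5gr = 67.69
v_bot = √(5gr) = 8.227 m/s

v = 8.23 m/s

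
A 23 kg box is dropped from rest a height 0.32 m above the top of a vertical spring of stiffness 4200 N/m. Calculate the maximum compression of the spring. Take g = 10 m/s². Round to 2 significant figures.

Let x be the compression. The total drop is H + x, and the box is instantaneously at rest at max compression, so energy conservation gives:
mg(H + x) = ½kx²
½(4200)x² − (23)(10)x − (23)(10)(0.32) = 0
2100x² − 230.0x − 73.60 = 0
x = [230.0 + √(52900 + 618240)]/(2 × 2100) = 0.2498 m

x = 0.25 m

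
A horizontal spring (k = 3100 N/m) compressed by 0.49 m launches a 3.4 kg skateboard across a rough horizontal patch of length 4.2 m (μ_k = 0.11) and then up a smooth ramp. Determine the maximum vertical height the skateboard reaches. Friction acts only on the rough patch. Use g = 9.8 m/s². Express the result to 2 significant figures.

h = 11 m

Spring energy: E₀ = ½kx² = ½(3100)(0.49)² = 372.15 J
Friction: W_f = μ_k mg d = (0.11)(3.4)(9.8)(4.2) = 15.39 J
Energy at base of ramp: E = 372.15 − 15.39 = 356.76 J
At max height all remaining energy is PE: mgh = E ⇒ h = E/(mg) = 356.76/(3.4 × 9.8) = 10.71 m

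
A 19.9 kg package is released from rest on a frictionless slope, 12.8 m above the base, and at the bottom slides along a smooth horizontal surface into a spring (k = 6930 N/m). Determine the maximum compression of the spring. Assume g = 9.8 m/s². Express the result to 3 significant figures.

At max compression the package is momentarily at rest: mgh = ½kx²
x = √(2mgh/k) = √(2 × 19.9 × 9.8 × 12.8 / 6930) = 0.8488 m

x = 0.849 m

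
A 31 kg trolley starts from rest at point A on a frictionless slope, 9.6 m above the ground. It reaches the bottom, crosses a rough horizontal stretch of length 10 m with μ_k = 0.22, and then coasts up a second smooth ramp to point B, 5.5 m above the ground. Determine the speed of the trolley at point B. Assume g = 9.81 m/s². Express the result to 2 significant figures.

v = 6.1 m/s

Energy at A: mgh₁ = (31)(9.81)(9.6) = 2919.5 J
Friction loss: W_f = μ_k mg d = 669.0 J
At B: ½mv² + mgh₂ = mgh₁ − W_f
½mv² = 2919.5 − 669.0 − 1672.6 = 577.81 J
v = √(2 × 577.81/31) = 6.106 m/s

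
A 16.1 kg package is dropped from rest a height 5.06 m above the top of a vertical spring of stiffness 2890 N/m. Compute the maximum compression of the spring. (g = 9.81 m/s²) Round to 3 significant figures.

Let x be the compression. The total drop is H + x, and the package is instantaneously at rest at max compression, so energy conservation gives:
mg(H + x) = ½kx²
½(2890)x² − (16.1)(9.81)x − (16.1)(9.81)(5.06) = 0
1445x² − 157.9x − 799.2 = 0
x = [157.9 + √(24945 + 4.6193e+06)]/(2 × 1445) = 0.8003 m

x = 0.800 m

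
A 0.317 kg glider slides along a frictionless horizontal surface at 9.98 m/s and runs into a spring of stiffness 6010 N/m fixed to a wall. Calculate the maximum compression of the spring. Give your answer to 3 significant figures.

All KE is stored as spring PE at maximum compression: ½mv² = ½kx²
x = v√(m/k) = 9.98 × √(0.317/6010) = 0.07248 m

x = 0.0725 m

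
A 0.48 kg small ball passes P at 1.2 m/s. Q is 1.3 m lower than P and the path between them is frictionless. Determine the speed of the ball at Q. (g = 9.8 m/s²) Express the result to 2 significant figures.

Mechanical energy is conserved (no friction): ½mv₀² + mgh = ½mv²
The mass cancels from both sides.
v² = v₀² + 2gh = (1.2)² + 2(9.8)(1.3) = 26.920
v = √26.920 = 5.188 m/s

v = 5.2 m/s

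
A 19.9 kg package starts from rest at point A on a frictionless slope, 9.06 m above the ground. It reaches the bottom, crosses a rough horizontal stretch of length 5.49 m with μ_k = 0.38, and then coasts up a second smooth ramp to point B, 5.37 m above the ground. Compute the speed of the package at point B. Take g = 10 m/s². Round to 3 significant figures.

Energy at A: mgh₁ = (19.9)(10)(9.06) = 1802.9 J
Friction loss: W_f = μ_k mg d = 415.2 J
At B: ½mv² + mgh₂ = mgh₁ − W_f
½mv² = 1802.9 − 415.2 − 1068.6 = 319.16 J
v = √(2 × 319.16/19.9) = 5.664 m/s

v = 5.66 m/s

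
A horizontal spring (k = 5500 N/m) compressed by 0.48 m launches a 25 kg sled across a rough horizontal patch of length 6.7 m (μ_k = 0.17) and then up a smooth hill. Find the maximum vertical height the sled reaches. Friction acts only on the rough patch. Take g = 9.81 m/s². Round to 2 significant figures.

Spring energy: E₀ = ½kx² = ½(5500)(0.48)² = 633.60 J
Friction: W_f = μ_k mg d = (0.17)(25)(9.81)(6.7) = 279.3 J
Energy at base of ramp: E = 633.60 − 279.3 = 354.26 J
At max height all remaining energy is PE: mgh = E ⇒ h = E/(mg) = 354.26/(25 × 9.81) = 1.444 m

h = 1.4 m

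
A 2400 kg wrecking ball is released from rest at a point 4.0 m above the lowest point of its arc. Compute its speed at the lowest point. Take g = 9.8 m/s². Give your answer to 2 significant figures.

v = 8.9 m/s

By conservation of mechanical energy, mgh = ½mv²
v = √(2gh) = √(2 × 9.8 × 4.0) = √78.400 = 8.854 m/s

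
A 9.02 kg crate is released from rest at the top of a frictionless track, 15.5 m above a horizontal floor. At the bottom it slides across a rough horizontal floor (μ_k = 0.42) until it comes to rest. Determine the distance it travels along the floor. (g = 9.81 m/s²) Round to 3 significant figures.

d = 36.9 m

Energy at the top = energy at the end + work done against friction:
At rest all PE has been dissipated by friction: mgh = μ_k m g d
d = h/μ_k = 15.5/0.42 = 36.90 m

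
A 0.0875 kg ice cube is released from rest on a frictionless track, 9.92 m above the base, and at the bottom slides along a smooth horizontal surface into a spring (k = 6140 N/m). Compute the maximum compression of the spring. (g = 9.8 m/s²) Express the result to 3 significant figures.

Gravitational PE at the top equals spring PE at max compression: mgh = ½kx²
x = √(2mgh/k) = √(2 × 0.0875 × 9.8 × 9.92 / 6140) = 0.05264 m

x = 0.0526 m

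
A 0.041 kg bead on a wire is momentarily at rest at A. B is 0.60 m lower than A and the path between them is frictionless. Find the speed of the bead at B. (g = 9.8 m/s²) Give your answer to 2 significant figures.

v = 3.4 m/s

Energy conservation between the two points: mgh = ½mv²
The mass cancels from both sides.
v = √(2gh) = √(2 × 9.8 × 0.60) = √11.760 = 3.429 m/s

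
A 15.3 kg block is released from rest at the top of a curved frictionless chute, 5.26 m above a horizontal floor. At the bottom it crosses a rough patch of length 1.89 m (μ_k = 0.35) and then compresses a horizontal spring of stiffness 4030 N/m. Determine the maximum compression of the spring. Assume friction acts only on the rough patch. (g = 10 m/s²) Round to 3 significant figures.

Initial energy: E₁ = mgh = (15.3)(10)(5.26) = 804.78 J
Friction removes W_f = μ_k mg d = (0.35)(15.3)(10)(1.89) = 101.2 J
Energy reaching the spring: E = 804.78 − 101.2 = 703.57 J
At max compression ½kx² = E ⇒ x = √(2E/k) = √(2 × 703.57/4030) = 0.5909 m

x = 0.591 m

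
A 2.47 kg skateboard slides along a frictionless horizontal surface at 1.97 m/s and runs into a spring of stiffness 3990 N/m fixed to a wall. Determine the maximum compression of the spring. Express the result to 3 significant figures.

x = 0.0490 m

All KE is stored as spring PE at maximum compression: ½mv² = ½kx²
x = v√(m/k) = 1.97 × √(2.47/3990) = 0.04901 m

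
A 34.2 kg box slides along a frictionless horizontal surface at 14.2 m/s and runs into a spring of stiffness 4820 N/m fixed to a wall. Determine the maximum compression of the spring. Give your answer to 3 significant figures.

x = 1.20 m

At max compression the box is momentarily at rest: ½mv² = ½kx²
x = v√(m/k) = 14.2 × √(34.2/4820) = 1.196 m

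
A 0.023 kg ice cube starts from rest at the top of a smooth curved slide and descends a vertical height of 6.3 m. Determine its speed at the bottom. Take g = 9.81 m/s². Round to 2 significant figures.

v = 11 m/s

Energy conservation between the two points: mgh = ½mv²
v = √(2gh) = √(2 × 9.81 × 6.3) = √123.61 = 11.12 m/s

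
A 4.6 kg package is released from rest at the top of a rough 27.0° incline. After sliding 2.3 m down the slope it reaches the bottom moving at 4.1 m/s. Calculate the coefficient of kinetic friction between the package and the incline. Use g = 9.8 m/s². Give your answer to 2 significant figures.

μ_k = 0.091

The energy dissipated by friction is the PE lost minus the KE gained:
mgL sinθ = 47.072 J; ½mv² = 38.663 J
W_f = 47.072 − 38.663 = 8.409 J
μ_k = W_f/(mg cosθ · L) = 8.409/(40.17 × 2.3) = 0.09102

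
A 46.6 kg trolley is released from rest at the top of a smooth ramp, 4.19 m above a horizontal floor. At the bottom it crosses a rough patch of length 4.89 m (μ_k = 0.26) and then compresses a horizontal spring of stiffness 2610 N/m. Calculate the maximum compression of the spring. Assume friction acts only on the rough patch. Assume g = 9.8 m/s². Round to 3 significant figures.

Initial energy: E₁ = mgh = (46.6)(9.8)(4.19) = 1913.5 J
Friction removes W_f = μ_k mg d = (0.26)(46.6)(9.8)(4.89) = 580.6 J
Energy reaching the spring: E = 1913.5 − 580.6 = 1332.9 J
At max compression ½kx² = E ⇒ x = √(2E/k) = √(2 × 1332.9/2610) = 1.011 m

x = 1.01 m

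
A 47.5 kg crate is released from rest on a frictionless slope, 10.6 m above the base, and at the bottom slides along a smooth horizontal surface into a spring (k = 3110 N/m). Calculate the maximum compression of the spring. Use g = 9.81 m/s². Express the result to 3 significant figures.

Gravitational PE at the top equals spring PE at max compression: mgh = ½kx²
x = √(2mgh/k) = √(2 × 47.5 × 9.81 × 10.6 / 3110) = 1.782 m

x = 1.78 m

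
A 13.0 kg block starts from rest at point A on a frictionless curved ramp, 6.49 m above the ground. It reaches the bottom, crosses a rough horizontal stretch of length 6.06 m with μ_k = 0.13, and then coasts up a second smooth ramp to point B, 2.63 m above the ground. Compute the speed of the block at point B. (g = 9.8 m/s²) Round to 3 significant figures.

v = 7.76 m/s

Energy at A: mgh₁ = (13.0)(9.8)(6.49) = 826.83 J
Friction loss: W_f = μ_k mg d = 100.4 J
At B: ½mv² + mgh₂ = mgh₁ − W_f
½mv² = 826.83 − 100.4 − 335.06 = 391.40 J
v = √(2 × 391.40/13.0) = 7.760 m/s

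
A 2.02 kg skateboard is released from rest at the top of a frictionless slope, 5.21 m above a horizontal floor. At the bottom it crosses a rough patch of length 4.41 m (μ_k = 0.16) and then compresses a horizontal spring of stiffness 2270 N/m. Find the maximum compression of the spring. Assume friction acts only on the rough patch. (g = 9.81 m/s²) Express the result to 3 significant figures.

Initial energy: E₁ = mgh = (2.02)(9.81)(5.21) = 103.24 J
Friction removes W_f = μ_k mg d = (0.16)(2.02)(9.81)(4.41) = 13.98 J
Energy reaching the spring: E = 103.24 − 13.98 = 89.260 J
At max compression ½kx² = E ⇒ x = √(2E/k) = √(2 × 89.260/2270) = 0.2804 m

x = 0.280 m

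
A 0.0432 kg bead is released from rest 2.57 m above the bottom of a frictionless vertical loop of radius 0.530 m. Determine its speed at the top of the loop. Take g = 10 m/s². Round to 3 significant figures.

v = 5.50 m/s

Energy conservation: mgh = ½mv_top² + mg(2r)
v_top² = 2g(h − 2r) = 2(10)(2.57 − 1.060) = 30.20
v_top = 5.495 m/s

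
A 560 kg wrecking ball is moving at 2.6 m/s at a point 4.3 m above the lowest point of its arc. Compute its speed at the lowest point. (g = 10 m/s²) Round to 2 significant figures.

v = 9.6 m/s

By conservation of mechanical energy, ½mv₀² + mgh = ½mv²
v² = v₀² + 2gh = (2.6)² + 2(10)(4.3) = 92.760
v = √92.760 = 9.631 m/s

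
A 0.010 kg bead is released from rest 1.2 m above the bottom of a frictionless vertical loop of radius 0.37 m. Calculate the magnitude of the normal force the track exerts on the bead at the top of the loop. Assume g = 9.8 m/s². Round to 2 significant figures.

N = 0.15 N

Energy from release to top (height 2r): mgh = ½mv_top² + mg(2r)
v_top² = 2g(h − 2r) = 2(9.8)(1.2 − 0.7400) = 9.0160 m²/s²
At the top, both N and weight point toward the centre: N + mg = mv_top²/r
N = m(v_top²/r − g) = 0.010(9.0160/0.37 − 9.8) = 0.1457 N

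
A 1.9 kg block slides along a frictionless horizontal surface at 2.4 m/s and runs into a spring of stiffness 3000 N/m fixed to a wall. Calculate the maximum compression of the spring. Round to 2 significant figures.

Conservation of energy between contact and max compression: ½mv² = ½kx²
x = v√(m/k) = 2.4 × √(1.9/3000) = 0.06040 m

x = 0.060 m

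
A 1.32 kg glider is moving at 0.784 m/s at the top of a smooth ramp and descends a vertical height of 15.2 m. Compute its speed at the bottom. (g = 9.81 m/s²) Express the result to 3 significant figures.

Equating total energy at the two states: ½mv₀² + mgh = ½mv²
v² = v₀² + 2gh = (0.784)² + 2(9.81)(15.2) = 298.84
v = √298.84 = 17.29 m/s

v = 17.3 m/s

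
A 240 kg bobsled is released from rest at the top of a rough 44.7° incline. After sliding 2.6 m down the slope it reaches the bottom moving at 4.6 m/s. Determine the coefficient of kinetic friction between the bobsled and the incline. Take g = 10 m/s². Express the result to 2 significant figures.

mgh = ½mv² + μ_k (mg cosθ) L, with h = L sinθ
mgL sinθ = 4389.2 J; ½mv² = 2539.2 J
W_f = 4389.2 − 2539.2 = 1850 J
μ_k = W_f/(mg cosθ · L) = 1850/(1706 × 2.6) = 0.4171

μ_k = 0.42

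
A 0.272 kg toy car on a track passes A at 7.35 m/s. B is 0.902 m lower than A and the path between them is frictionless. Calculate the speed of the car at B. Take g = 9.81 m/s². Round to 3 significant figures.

v = 8.47 m/s

Equating total energy at the two states: ½mv₀² + mgh = ½mv²
v² = v₀² + 2gh = (7.35)² + 2(9.81)(0.902) = 71.720
v = √71.720 = 8.469 m/s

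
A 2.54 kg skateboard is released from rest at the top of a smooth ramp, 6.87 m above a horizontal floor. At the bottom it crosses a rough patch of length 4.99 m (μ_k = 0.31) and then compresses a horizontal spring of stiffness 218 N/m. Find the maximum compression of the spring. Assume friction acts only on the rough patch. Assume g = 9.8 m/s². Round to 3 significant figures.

Initial energy: E₁ = mgh = (2.54)(9.8)(6.87) = 171.01 J
Friction removes W_f = μ_k mg d = (0.31)(2.54)(9.8)(4.99) = 38.51 J
Energy reaching the spring: E = 171.01 − 38.51 = 132.50 J
At max compression ½kx² = E ⇒ x = √(2E/k) = √(2 × 132.50/218) = 1.103 m

x = 1.10 m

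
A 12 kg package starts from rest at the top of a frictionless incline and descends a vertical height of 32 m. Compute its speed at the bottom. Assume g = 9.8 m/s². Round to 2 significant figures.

v = 25 m/s

By conservation of mechanical energy, mgh = ½mv²
v = √(2gh) = √(2 × 9.8 × 32) = √627.20 = 25.04 m/s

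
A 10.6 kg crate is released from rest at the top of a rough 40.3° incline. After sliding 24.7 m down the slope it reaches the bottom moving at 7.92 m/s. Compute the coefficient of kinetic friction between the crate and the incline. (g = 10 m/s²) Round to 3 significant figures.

The energy dissipated by friction is the PE lost minus the KE gained:
mgL sinθ = 1693.4 J; ½mv² = 332.45 J
W_f = 1693.4 − 332.45 = 1361 J
μ_k = W_f/(mg cosθ · L) = 1361/(80.84 × 24.7) = 0.6816

μ_k = 0.682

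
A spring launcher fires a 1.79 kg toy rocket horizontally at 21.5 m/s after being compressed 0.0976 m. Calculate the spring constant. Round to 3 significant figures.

k = 86900 N/m

Energy stored in the spring equals the launch KE: ½kx² = ½mv²
k = mv²/x² = (1.79)(21.5)²/(0.0976)² = 86862 N/m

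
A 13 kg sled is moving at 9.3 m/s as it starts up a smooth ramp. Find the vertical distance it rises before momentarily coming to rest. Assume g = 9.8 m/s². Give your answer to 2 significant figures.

h = 4.4 m

By energy conservation, ½mv² = mgh
h = v²/(2g) = 9.3²/(2 × 9.8) = 4.413 m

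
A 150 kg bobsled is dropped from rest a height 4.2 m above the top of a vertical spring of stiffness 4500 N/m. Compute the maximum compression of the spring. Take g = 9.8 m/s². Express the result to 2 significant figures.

Let x be the compression. The total drop is H + x, and the bobsled is instantaneously at rest at max compression, so energy conservation gives:
mg(H + x) = ½kx²
½(4500)x² − (150)(9.8)x − (150)(9.8)(4.2) = 0
2250x² − 1470x − 6174 = 0
x = [1470 + √(2.161e+06 + 5.5566e+07)]/(2 × 2250) = 2.015 m

x = 2.0 m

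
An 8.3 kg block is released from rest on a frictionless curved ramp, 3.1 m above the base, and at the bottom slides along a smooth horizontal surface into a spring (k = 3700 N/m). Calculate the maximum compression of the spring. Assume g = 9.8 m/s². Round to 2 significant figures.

x = 0.37 m

At max compression the block is momentarily at rest: mgh = ½kx²
x = √(2mgh/k) = √(2 × 8.3 × 9.8 × 3.1 / 3700) = 0.3692 m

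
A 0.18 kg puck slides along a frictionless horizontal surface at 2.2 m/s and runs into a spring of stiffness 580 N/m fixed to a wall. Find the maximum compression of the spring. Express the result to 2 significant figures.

x = 0.039 m

Conservation of energy between contact and max compression: ½mv² = ½kx²
x = v√(m/k) = 2.2 × √(0.18/580) = 0.03876 m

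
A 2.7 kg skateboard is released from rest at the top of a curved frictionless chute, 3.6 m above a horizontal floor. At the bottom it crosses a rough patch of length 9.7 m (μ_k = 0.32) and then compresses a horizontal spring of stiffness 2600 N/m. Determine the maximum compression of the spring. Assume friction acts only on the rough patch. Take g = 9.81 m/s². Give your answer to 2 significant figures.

x = 0.10 m

Initial energy: E₁ = mgh = (2.7)(9.81)(3.6) = 95.353 J
Friction removes W_f = μ_k mg d = (0.32)(2.7)(9.81)(9.7) = 82.22 J
Energy reaching the spring: E = 95.353 − 82.22 = 13.138 J
At max compression ½kx² = E ⇒ x = √(2E/k) = √(2 × 13.138/2600) = 0.1005 m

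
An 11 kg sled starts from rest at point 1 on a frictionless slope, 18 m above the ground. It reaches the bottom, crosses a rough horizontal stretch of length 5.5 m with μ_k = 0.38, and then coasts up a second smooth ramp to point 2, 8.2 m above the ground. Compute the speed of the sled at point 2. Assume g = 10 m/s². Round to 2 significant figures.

Energy at 1: mgh₁ = (11)(10)(18) = 1980.0 J
Friction loss: W_f = μ_k mg d = 229.9 J
At 2: ½mv² + mgh₂ = mgh₁ − W_f
½mv² = 1980.0 − 229.9 − 902.00 = 848.10 J
v = √(2 × 848.10/11) = 12.42 m/s

v = 12 m/s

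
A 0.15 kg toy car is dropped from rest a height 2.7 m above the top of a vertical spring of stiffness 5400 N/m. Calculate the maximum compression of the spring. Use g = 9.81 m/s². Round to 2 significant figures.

Let x be the compression. The total drop is H + x, and the car is instantaneously at rest at max compression, so energy conservation gives:
mg(H + x) = ½kx²
½(5400)x² − (0.15)(9.81)x − (0.15)(9.81)(2.7) = 0
2700x² − 1.472x − 3.973 = 0
x = [1.472 + √(2.165 + 42909)]/(2 × 2700) = 0.03863 m

x = 0.039 m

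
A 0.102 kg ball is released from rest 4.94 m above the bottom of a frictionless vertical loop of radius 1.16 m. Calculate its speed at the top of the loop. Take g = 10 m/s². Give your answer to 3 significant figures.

v = 7.24 m/s

Energy conservation: mgh = ½mv_top² + mg(2r)
v_top² = 2g(h − 2r) = 2(10)(4.94 − 2.320) = 52.40
v_top = 7.239 m/s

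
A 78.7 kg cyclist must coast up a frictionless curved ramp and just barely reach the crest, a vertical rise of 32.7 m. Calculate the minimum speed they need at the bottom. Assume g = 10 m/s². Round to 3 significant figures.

v = 25.6 m/s

At the top they are momentarily at rest, so all KE converts to PE: ½mv² = mgh
v = √(2gh) = √(2 × 10 × 32.7) = 25.57 m/s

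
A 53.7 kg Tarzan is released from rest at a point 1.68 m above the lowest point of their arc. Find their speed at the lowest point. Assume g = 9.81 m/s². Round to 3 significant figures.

v = 5.74 m/s

Mechanical energy is conserved (no friction): mgh = ½mv²
v = √(2gh) = √(2 × 9.81 × 1.68) = √32.962 = 5.741 m/s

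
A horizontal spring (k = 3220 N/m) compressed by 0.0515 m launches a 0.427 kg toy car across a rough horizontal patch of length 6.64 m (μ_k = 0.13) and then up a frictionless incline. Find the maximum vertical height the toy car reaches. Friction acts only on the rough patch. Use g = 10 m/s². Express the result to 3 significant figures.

h = 0.137 m

Spring energy: E₀ = ½kx² = ½(3220)(0.0515)² = 4.2701 J
Friction: W_f = μ_k mg d = (0.13)(0.427)(10)(6.64) = 3.686 J
Energy at base of ramp: E = 4.2701 − 3.686 = 0.58426 J
At max height all remaining energy is PE: mgh = E ⇒ h = E/(mg) = 0.58426/(0.427 × 10) = 0.1368 m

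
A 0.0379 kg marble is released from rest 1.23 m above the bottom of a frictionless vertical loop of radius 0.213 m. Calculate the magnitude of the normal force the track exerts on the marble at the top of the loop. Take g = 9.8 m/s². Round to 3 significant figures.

Energy from release to top (height 2r): mgh = ½mv_top² + mg(2r)
v_top² = 2g(h − 2r) = 2(9.8)(1.23 − 0.4260) = 15.758 m²/s²
At the top, both N and weight point toward the centre: N + mg = mv_top²/r
N = m(v_top²/r − g) = 0.0379(15.758/0.213 − 9.8) = 2.433 N

N = 2.43 N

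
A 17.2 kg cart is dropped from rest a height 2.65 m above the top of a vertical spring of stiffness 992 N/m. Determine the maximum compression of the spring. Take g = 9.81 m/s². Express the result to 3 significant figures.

x = 1.13 m

Take the reference level at the top of the uncompressed spring. At max compression the cart has fallen H + x and is momentarily at rest:
mg(H + x) = ½kx²
½(992)x² − (17.2)(9.81)x − (17.2)(9.81)(2.65) = 0
496.0x² − 168.7x − 447.1 = 0
x = [168.7 + √(28470 + 887125)]/(2 × 496.0) = 1.135 m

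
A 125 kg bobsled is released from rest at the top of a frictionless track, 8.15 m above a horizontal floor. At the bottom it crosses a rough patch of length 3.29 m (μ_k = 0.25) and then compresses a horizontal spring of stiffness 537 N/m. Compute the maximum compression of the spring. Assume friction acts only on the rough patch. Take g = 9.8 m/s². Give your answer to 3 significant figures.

x = 5.78 m

Initial energy: E₁ = mgh = (125)(9.8)(8.15) = 9983.8 J
Friction removes W_f = μ_k mg d = (0.25)(125)(9.8)(3.29) = 1008 J
Energy reaching the spring: E = 9983.8 − 1008 = 8976.2 J
At max compression ½kx² = E ⇒ x = √(2E/k) = √(2 × 8976.2/537) = 5.782 m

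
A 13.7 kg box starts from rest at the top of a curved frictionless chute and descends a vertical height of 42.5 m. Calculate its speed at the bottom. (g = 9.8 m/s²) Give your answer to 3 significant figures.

v = 28.9 m/s

Mechanical energy is conserved (no friction): mgh = ½mv²
v = √(2gh) = √(2 × 9.8 × 42.5) = √833.00 = 28.86 m/s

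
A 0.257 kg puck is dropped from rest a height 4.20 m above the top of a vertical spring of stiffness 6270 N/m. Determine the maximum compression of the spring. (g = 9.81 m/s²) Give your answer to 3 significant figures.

Measuring PE from the top of the relaxed spring, at max compression the puck has dropped H + x with zero KE, so:
mg(H + x) = ½kx²
½(6270)x² − (0.257)(9.81)x − (0.257)(9.81)(4.20) = 0
3135x² − 2.521x − 10.59 = 0
x = [2.521 + √(6.356 + 132785)]/(2 × 3135) = 0.05852 m

x = 0.0585 m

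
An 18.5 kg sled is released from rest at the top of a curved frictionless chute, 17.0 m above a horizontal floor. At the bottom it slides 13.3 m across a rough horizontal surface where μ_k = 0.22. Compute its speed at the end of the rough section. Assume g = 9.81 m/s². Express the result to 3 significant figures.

v = 16.6 m/s

Energy bookkeeping (friction removes W_f = μ_k N d):
mgh = ½mv² + μ_k m g d
W_f = μ_k mg d = (0.22)(18.5)(9.81)(13.3) = 531.0 J
½mv² = mgh − W_f = 3085.2 − 531.0 = 2554.2 J
v = √(2 × 2554.2/18.5) = 16.62 m/s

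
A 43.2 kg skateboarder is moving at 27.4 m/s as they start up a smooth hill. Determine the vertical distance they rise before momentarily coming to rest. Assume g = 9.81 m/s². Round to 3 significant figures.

By energy conservation, ½mv² = mgh
h = v²/(2g) = 27.4²/(2 × 9.81) = 38.27 m

h = 38.3 m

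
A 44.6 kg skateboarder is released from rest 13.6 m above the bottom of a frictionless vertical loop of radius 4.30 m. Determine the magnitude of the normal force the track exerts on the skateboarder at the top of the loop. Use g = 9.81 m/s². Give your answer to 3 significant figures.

Energy from release to top (height 2r): mgh = ½mv_top² + mg(2r)
v_top² = 2g(h − 2r) = 2(9.81)(13.6 − 8.600) = 98.100 m²/s²
At the top, both N and weight point toward the centre: N + mg = mv_top²/r
N = m(v_top²/r − g) = 44.6(98.100/4.30 − 9.81) = 580.0 N

N = 580 N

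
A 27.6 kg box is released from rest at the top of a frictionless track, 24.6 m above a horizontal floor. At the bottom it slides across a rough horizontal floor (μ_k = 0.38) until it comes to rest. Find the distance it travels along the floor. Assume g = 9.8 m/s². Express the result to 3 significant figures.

Energy at the top = energy at the end + work done against friction:
At rest all PE has been dissipated by friction: mgh = μ_k m g d
d = h/μ_k = 24.6/0.38 = 64.74 m

d = 64.7 m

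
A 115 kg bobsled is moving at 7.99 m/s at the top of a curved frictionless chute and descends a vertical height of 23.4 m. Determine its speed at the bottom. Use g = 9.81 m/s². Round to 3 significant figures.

Equating total energy at the two states: ½mv₀² + mgh = ½mv²
v² = v₀² + 2gh = (7.99)² + 2(9.81)(23.4) = 522.95
v = √522.95 = 22.87 m/s

v = 22.9 m/s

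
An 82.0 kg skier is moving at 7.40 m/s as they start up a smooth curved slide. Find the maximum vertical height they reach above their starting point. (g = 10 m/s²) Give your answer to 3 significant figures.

h = 2.74 m

Setting KE at the bottom equal to PE gained: ½mv² = mgh
h = v²/(2g) = 7.40²/(2 × 10) = 2.738 m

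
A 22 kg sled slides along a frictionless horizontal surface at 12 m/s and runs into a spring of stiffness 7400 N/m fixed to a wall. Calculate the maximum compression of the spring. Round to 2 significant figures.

Conservation of energy between contact and max compression: ½mv² = ½kx²
x = v√(m/k) = 12 × √(22/7400) = 0.6543 m

x = 0.65 m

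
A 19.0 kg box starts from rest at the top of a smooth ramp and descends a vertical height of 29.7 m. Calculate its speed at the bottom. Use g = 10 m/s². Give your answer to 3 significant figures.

Equating total energy at the two states: mgh = ½mv²
v = √(2gh) = √(2 × 10 × 29.7) = √594.00 = 24.37 m/s

v = 24.4 m/s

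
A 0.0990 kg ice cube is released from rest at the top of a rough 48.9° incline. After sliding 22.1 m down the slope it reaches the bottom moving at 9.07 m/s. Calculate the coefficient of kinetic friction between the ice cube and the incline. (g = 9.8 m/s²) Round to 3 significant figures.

The energy dissipated by friction is the PE lost minus the KE gained:
mgL sinθ = 16.157 J; ½mv² = 4.0721 J
W_f = 16.157 − 4.0721 = 12.09 J
μ_k = W_f/(mg cosθ · L) = 12.09/(0.6378 × 22.1) = 0.8574

μ_k = 0.857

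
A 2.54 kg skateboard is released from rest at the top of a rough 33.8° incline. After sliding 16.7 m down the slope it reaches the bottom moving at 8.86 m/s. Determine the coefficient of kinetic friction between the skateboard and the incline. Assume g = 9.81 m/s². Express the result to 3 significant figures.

Energy balance down the incline: mg L sinθ − ½mv² = μ_k (mg cosθ) L
mgL sinθ = 231.49 J; ½mv² = 99.694 J
W_f = 231.49 − 99.694 = 131.8 J
μ_k = W_f/(mg cosθ · L) = 131.8/(20.71 × 16.7) = 0.3811

μ_k = 0.381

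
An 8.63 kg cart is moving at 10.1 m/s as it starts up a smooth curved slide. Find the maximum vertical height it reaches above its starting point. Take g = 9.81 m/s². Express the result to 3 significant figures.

h = 5.20 m

By energy conservation, ½mv² = mgh
h = v²/(2g) = 10.1²/(2 × 9.81) = 5.199 m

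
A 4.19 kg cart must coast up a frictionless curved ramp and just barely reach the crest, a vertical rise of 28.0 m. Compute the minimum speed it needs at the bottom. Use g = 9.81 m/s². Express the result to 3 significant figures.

v = 23.4 m/s

At the top it is momentarily at rest, so all KE converts to PE: ½mv² = mgh
v = √(2gh) = √(2 × 9.81 × 28.0) = 23.44 m/s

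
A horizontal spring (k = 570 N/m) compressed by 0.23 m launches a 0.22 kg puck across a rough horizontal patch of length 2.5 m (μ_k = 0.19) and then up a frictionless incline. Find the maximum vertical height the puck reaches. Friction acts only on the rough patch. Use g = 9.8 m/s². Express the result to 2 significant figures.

h = 6.5 m

Spring energy: E₀ = ½kx² = ½(570)(0.23)² = 15.076 J
Friction: W_f = μ_k mg d = (0.19)(0.22)(9.8)(2.5) = 1.024 J
Energy at base of ramp: E = 15.076 − 1.024 = 14.052 J
At max height all remaining energy is PE: mgh = E ⇒ h = E/(mg) = 14.052/(0.22 × 9.8) = 6.518 m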